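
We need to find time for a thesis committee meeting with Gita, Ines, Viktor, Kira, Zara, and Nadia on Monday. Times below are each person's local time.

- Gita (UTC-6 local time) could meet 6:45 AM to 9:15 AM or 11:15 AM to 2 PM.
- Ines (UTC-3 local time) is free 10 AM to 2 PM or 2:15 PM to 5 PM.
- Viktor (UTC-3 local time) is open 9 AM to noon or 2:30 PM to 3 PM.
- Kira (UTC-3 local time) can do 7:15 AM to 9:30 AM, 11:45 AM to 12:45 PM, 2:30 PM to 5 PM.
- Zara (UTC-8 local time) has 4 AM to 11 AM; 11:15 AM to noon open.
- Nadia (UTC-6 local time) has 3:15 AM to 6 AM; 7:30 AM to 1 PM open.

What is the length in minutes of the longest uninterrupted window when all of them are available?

Gita in UTC: 12:45-15:15, 17:15-20:00 (add 6h to convert from UTC-6).
Ines in UTC: 13:00-17:00, 17:15-20:00 (add 3h to convert from UTC-3).
Viktor in UTC: 12:00-15:00, 17:30-18:00 (add 3h to convert from UTC-3).
Kira in UTC: 10:15-12:30, 14:45-15:45, 17:30-20:00 (add 3h to convert from UTC-3).
Zara in UTC: 12:00-19:00, 19:15-20:00 (add 8h to convert from UTC-8).
Nadia in UTC: 09:15-12:00, 13:30-19:00 (add 6h to convert from UTC-6).
Gita ∩ Ines: 13:00-15:15, 17:15-20:00.
Gita ∩ Ines ∩ Viktor: 13:00-15:00, 17:30-18:00.
Gita ∩ Ines ∩ Viktor ∩ Kira: 14:45-15:00, 17:30-18:00.
Gita ∩ Ines ∩ Viktor ∩ Kira ∩ Zara: 14:45-15:00, 17:30-18:00.
Gita ∩ Ines ∩ Viktor ∩ Kira ∩ Zara ∩ Nadia: 14:45-15:00, 17:30-18:00.
Those are the intersection windows.
The longest is 17:30-18:00 at 30 minutes.

30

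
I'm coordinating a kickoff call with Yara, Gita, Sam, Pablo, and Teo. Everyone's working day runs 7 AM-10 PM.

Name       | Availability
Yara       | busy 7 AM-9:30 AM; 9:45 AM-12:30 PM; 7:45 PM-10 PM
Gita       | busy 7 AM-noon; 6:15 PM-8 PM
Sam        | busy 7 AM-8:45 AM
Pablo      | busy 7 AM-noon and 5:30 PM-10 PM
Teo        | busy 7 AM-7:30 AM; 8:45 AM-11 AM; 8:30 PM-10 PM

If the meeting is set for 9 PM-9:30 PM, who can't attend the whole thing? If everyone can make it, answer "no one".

Pablo, Teo, Yara

Yara free: 09:30-09:45, 12:30-19:45 (invert busy blocks within the working day).
Gita free: 12:00-18:15, 20:00-22:00 (invert busy blocks within the working day).
Sam free: 08:45-22:00 (invert busy blocks within the working day).
Pablo free: 12:00-17:30 (invert busy blocks within the working day).
Teo free: 07:30-08:45, 11:00-20:30 (invert busy blocks within the working day).
Yara: not fully free for 21:00-21:30. Gita: free for 21:00-21:30. Sam: free for 21:00-21:30. Pablo: not fully free for 21:00-21:30. Teo: not fully free for 21:00-21:30.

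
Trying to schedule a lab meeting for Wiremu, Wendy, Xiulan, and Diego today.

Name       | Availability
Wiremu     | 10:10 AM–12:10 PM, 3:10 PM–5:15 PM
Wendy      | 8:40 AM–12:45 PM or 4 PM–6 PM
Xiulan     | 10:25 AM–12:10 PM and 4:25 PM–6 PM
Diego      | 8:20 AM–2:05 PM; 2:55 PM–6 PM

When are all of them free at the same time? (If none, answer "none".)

Wiremu ∩ Wendy: 10:10-12:10, 16:00-17:15.
Wiremu ∩ Wendy ∩ Xiulan: 10:25-12:10, 16:25-17:15.
Wiremu ∩ Wendy ∩ Xiulan ∩ Diego: 10:25-12:10, 16:25-17:15.

10:25-12:10, 16:25-17:15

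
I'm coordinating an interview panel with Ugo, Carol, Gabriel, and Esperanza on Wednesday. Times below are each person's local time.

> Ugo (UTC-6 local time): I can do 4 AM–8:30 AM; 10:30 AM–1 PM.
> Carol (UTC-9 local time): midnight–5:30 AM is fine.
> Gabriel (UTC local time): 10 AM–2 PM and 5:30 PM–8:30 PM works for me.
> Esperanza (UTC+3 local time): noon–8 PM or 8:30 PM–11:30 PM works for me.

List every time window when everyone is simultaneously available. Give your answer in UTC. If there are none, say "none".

Ugo in UTC: 10:00-14:30, 16:30-19:00 (add 6h to convert from UTC-6).
Carol in UTC: 09:00-14:30 (add 9h to convert from UTC-9).
Gabriel in UTC: 10:00-14:00, 17:30-20:30.
Esperanza in UTC: 09:00-17:00, 17:30-20:30 (subtract 3h to convert from UTC+3).
Ugo ∩ Carol: 10:00-14:30.
Ugo ∩ Carol ∩ Gabriel: 10:00-14:00.
Ugo ∩ Carol ∩ Gabriel ∩ Esperanza: 10:00-14:00.
So the common availability across everyone is 10:00-14:00.

10:00-14:00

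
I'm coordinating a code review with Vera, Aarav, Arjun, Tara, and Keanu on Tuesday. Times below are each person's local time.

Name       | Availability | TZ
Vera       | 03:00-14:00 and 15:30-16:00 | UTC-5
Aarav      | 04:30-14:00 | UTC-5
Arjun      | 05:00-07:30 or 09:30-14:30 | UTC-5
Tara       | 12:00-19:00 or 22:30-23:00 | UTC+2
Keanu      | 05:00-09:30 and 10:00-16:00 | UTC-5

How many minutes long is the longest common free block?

Vera in UTC: 08:00-19:00, 20:30-21:00 (add 5h to convert from UTC-5).
Aarav in UTC: 09:30-19:00 (add 5h to convert from UTC-5).
Arjun in UTC: 10:00-12:30, 14:30-19:30 (add 5h to convert from UTC-5).
Tara in UTC: 10:00-17:00, 20:30-21:00 (subtract 2h to convert from UTC+2).
Keanu in UTC: 10:00-14:30, 15:00-21:00 (add 5h to convert from UTC-5).
Vera ∩ Aarav: 09:30-19:00.
Vera ∩ Aarav ∩ Arjun: 10:00-12:30, 14:30-19:00.
Vera ∩ Aarav ∩ Arjun ∩ Tara: 10:00-12:30, 14:30-17:00.
Vera ∩ Aarav ∩ Arjun ∩ Tara ∩ Keanu: 10:00-12:30, 15:00-17:00.
The longest is 10:00-12:30 at 150 minutes.

150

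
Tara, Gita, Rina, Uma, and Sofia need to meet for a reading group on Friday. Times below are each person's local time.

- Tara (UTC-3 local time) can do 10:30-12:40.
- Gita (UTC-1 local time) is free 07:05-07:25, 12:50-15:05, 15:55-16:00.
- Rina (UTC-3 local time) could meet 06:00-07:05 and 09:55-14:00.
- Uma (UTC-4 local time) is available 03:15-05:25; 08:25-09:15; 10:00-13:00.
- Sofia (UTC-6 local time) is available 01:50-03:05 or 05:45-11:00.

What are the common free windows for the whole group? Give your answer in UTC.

Tara in UTC: 13:30-15:40 (add 3h to convert from UTC-3).
Gita in UTC: 08:05-08:25, 13:50-16:05, 16:55-17:00 (add 1h to convert from UTC-1).
Rina in UTC: 09:00-10:05, 12:55-17:00 (add 3h to convert from UTC-3).
Uma in UTC: 07:15-09:25, 12:25-13:15, 14:00-17:00 (add 4h to convert from UTC-4).
Sofia in UTC: 07:50-09:05, 11:45-17:00 (add 6h to convert from UTC-6).
Tara ∩ Gita: 13:50-15:40.
Tara ∩ Gita ∩ Rina: 13:50-15:40.
Tara ∩ Gita ∩ Rina ∩ Uma: 14:00-15:40.
Tara ∩ Gita ∩ Rina ∩ Uma ∩ Sofia: 14:00-15:40.

14:00-15:40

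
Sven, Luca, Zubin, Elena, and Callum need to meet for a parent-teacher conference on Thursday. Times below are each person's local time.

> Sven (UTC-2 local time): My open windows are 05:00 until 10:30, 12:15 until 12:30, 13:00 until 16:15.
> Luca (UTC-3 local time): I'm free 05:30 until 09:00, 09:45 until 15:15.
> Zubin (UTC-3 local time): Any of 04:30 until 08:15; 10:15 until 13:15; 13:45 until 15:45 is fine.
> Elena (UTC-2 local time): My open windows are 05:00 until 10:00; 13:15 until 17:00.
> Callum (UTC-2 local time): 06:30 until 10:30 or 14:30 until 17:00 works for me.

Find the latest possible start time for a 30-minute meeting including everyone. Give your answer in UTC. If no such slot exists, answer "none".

Sven in UTC: 07:00-12:30, 14:15-14:30, 15:00-18:15 (add 2h to convert from UTC-2).
Luca in UTC: 08:30-12:00, 12:45-18:15 (add 3h to convert from UTC-3).
Zubin in UTC: 07:30-11:15, 13:15-16:15, 16:45-18:45 (add 3h to convert from UTC-3).
Elena in UTC: 07:00-12:00, 15:15-19:00 (add 2h to convert from UTC-2).
Callum in UTC: 08:30-12:30, 16:30-19:00 (add 2h to convert from UTC-2).
Sven ∩ Luca: 08:30-12:00, 14:15-14:30, 15:00-18:15.
Sven ∩ Luca ∩ Zubin: 08:30-11:15, 14:15-14:30, 15:00-16:15, 16:45-18:15.
Sven ∩ Luca ∩ Zubin ∩ Elena: 08:30-11:15, 15:15-16:15, 16:45-18:15.
Sven ∩ Luca ∩ Zubin ∩ Elena ∩ Callum: 08:30-11:15, 16:45-18:15.
So the common availability across everyone is 08:30-11:15, 16:45-18:15.
The last common window of at least 30 minutes is 16:45-18:15; a 30-minute meeting can start as late as 17:45 and still end by 18:15.

17:45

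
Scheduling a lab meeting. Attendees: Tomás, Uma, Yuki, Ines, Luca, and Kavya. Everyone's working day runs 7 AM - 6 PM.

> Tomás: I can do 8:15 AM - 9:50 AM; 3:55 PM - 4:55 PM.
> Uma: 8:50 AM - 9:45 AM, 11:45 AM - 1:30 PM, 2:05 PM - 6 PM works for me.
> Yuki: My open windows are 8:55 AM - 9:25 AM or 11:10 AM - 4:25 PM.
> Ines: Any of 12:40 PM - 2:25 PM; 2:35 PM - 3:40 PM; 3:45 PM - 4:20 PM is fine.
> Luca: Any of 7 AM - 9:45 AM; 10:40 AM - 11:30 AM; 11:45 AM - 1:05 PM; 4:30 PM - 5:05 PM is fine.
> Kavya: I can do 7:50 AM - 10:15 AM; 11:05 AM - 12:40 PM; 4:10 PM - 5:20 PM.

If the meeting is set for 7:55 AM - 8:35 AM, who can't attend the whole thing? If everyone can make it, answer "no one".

Tomás: not fully free for 07:55-08:35. Uma: not fully free for 07:55-08:35. Yuki: not fully free for 07:55-08:35. Ines: not fully free for 07:55-08:35. Luca: free for 07:55-08:35. Kavya: free for 07:55-08:35.

Ines, Tomás, Uma, Yuki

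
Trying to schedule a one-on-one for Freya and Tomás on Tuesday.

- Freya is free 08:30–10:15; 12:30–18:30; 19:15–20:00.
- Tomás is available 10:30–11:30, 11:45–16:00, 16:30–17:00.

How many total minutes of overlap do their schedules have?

240

Freya ∩ Tomás: 12:30-16:00, 16:30-17:00.
So the common availability across everyone is 12:30-16:00, 16:30-17:00.
Summing the common windows: 210 + 30 = 240 minutes.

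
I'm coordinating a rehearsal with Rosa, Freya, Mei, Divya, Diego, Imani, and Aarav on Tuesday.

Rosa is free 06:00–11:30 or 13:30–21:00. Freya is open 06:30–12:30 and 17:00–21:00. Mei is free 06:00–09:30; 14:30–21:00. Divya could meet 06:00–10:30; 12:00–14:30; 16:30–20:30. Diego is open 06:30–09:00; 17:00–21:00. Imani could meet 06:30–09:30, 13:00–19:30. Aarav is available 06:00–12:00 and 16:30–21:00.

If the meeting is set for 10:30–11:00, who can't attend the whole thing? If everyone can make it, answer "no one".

Rosa: free for 10:30-11:00. Freya: free for 10:30-11:00. Mei: not fully free for 10:30-11:00. Divya: not fully free for 10:30-11:00. Diego: not fully free for 10:30-11:00. Imani: not fully free for 10:30-11:00. Aarav: free for 10:30-11:00.

Diego, Divya, Imani, Mei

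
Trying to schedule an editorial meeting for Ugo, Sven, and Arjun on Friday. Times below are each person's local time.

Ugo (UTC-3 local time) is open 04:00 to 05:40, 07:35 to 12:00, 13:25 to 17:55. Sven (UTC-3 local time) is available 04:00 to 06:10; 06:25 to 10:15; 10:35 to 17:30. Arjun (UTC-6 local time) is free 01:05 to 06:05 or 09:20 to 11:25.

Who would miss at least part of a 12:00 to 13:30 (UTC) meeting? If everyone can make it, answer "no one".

Ugo in UTC: 07:00-08:40, 10:35-15:00, 16:25-20:55 (add 3h to convert from UTC-3).
Sven in UTC: 07:00-09:10, 09:25-13:15, 13:35-20:30 (add 3h to convert from UTC-3).
Arjun in UTC: 07:05-12:05, 15:20-17:25 (add 6h to convert from UTC-6).
Ugo: free for 12:00-13:30. Sven: not fully free for 12:00-13:30. Arjun: not fully free for 12:00-13:30.

Arjun, Sven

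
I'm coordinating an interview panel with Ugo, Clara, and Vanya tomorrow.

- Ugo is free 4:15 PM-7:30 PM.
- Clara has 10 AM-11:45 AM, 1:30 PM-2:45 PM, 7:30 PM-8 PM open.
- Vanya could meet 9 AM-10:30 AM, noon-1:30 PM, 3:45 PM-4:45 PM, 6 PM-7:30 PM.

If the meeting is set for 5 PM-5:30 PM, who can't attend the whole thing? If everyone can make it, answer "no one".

Clara, Vanya

Ugo: free for 17:00-17:30. Clara: not fully free for 17:00-17:30. Vanya: not fully free for 17:00-17:30.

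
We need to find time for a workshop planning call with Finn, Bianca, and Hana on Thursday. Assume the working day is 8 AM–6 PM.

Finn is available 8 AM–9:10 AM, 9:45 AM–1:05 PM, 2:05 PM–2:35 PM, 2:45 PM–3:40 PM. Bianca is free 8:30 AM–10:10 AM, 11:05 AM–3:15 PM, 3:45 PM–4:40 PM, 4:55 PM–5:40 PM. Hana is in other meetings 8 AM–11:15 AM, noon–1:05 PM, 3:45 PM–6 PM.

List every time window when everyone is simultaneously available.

Finn free: 08:00-09:10, 09:45-13:05, 14:05-14:35, 14:45-15:40.
Bianca free: 08:30-10:10, 11:05-15:15, 15:45-16:40, 16:55-17:40.
Hana free: 11:15-12:00, 13:05-15:45 (invert busy blocks within the working day).
Finn ∩ Bianca: 08:30-09:10, 09:45-10:10, 11:05-13:05, 14:05-14:35, 14:45-15:15.
Finn ∩ Bianca ∩ Hana: 11:15-12:00, 14:05-14:35, 14:45-15:15.

11:15-12:00, 14:05-14:35, 14:45-15:15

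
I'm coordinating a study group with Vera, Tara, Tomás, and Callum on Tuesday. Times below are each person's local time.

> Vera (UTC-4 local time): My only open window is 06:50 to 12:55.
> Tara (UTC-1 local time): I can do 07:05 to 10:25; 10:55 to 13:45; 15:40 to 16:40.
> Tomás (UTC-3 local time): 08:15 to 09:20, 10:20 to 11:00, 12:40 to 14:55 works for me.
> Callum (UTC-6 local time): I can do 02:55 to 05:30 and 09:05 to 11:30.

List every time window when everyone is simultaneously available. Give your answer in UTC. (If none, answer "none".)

11:15-11:25, 16:40-16:55

Vera in UTC: 10:50-16:55 (add 4h to convert from UTC-4).
Tara in UTC: 08:05-11:25, 11:55-14:45, 16:40-17:40 (add 1h to convert from UTC-1).
Tomás in UTC: 11:15-12:20, 13:20-14:00, 15:40-17:55 (add 3h to convert from UTC-3).
Callum in UTC: 08:55-11:30, 15:05-17:30 (add 6h to convert from UTC-6).
Vera ∩ Tara: 10:50-11:25, 11:55-14:45, 16:40-16:55.
Vera ∩ Tara ∩ Tomás: 11:15-11:25, 11:55-12:20, 13:20-14:00, 16:40-16:55.
Vera ∩ Tara ∩ Tomás ∩ Callum: 11:15-11:25, 16:40-16:55.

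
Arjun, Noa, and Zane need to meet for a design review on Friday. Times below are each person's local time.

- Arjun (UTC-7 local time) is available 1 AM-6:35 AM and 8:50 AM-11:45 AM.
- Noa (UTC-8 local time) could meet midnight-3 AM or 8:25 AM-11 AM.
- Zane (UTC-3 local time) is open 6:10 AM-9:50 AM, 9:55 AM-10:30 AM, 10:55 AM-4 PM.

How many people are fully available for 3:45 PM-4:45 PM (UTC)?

1

Arjun in UTC: 08:00-13:35, 15:50-18:45 (add 7h to convert from UTC-7).
Noa in UTC: 08:00-11:00, 16:25-19:00 (add 8h to convert from UTC-8).
Zane in UTC: 09:10-12:50, 12:55-13:30, 13:55-19:00 (add 3h to convert from UTC-3).
Zane can make the full 15:45-16:45 slot — that's 1.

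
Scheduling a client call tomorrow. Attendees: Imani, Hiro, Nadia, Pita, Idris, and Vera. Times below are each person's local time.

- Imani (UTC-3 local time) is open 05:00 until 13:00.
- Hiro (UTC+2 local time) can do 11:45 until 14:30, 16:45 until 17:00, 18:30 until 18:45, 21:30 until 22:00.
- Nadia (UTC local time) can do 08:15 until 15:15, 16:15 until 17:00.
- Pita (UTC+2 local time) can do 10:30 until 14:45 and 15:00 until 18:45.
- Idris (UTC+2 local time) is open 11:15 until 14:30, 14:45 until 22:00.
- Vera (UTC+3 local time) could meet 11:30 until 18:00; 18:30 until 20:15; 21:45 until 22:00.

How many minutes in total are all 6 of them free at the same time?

Imani in UTC: 08:00-16:00 (add 3h to convert from UTC-3).
Hiro in UTC: 09:45-12:30, 14:45-15:00, 16:30-16:45, 19:30-20:00 (subtract 2h to convert from UTC+2).
Nadia in UTC: 08:15-15:15, 16:15-17:00.
Pita in UTC: 08:30-12:45, 13:00-16:45 (subtract 2h to convert from UTC+2).
Idris in UTC: 09:15-12:30, 12:45-20:00 (subtract 2h to convert from UTC+2).
Vera in UTC: 08:30-15:00, 15:30-17:15, 18:45-19:00 (subtract 3h to convert from UTC+3).
Imani ∩ Hiro: 09:45-12:30, 14:45-15:00.
Imani ∩ Hiro ∩ Nadia: 09:45-12:30, 14:45-15:00.
Imani ∩ Hiro ∩ Nadia ∩ Pita: 09:45-12:30, 14:45-15:00.
Imani ∩ Hiro ∩ Nadia ∩ Pita ∩ Idris: 09:45-12:30, 14:45-15:00.
Imani ∩ Hiro ∩ Nadia ∩ Pita ∩ Idris ∩ Vera: 09:45-12:30, 14:45-15:00.
Those are the intersection windows.
Summing the common windows: 165 + 15 = 180 minutes.

180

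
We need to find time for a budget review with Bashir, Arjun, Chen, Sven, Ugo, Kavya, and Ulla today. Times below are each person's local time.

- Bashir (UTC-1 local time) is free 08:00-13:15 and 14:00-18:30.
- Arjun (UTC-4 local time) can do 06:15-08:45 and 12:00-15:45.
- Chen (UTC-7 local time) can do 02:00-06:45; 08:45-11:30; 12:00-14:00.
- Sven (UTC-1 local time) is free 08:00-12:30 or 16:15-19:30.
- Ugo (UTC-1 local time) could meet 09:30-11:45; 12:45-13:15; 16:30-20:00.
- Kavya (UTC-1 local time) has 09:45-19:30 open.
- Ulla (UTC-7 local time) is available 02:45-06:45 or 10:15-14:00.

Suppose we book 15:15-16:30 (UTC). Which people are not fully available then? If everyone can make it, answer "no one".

Arjun, Chen, Sven, Ugo, Ulla

Bashir in UTC: 09:00-14:15, 15:00-19:30 (add 1h to convert from UTC-1).
Arjun in UTC: 10:15-12:45, 16:00-19:45 (add 4h to convert from UTC-4).
Chen in UTC: 09:00-13:45, 15:45-18:30, 19:00-21:00 (add 7h to convert from UTC-7).
Sven in UTC: 09:00-13:30, 17:15-20:30 (add 1h to convert from UTC-1).
Ugo in UTC: 10:30-12:45, 13:45-14:15, 17:30-21:00 (add 1h to convert from UTC-1).
Kavya in UTC: 10:45-20:30 (add 1h to convert from UTC-1).
Ulla in UTC: 09:45-13:45, 17:15-21:00 (add 7h to convert from UTC-7).
Bashir: free for 15:15-16:30. Arjun: not fully free for 15:15-16:30. Chen: not fully free for 15:15-16:30. Sven: not fully free for 15:15-16:30. Ugo: not fully free for 15:15-16:30. Kavya: free for 15:15-16:30. Ulla: not fully free for 15:15-16:30.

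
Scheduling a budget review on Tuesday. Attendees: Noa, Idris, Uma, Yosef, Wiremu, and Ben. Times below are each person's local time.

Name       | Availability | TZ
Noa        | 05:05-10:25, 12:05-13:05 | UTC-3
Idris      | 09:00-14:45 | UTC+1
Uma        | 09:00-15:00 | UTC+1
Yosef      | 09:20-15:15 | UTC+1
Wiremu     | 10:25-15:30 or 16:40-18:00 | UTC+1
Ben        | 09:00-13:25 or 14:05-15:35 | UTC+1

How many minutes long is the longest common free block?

Noa in UTC: 08:05-13:25, 15:05-16:05 (add 3h to convert from UTC-3).
Idris in UTC: 08:00-13:45 (subtract 1h to convert from UTC+1).
Uma in UTC: 08:00-14:00 (subtract 1h to convert from UTC+1).
Yosef in UTC: 08:20-14:15 (subtract 1h to convert from UTC+1).
Wiremu in UTC: 09:25-14:30, 15:40-17:00 (subtract 1h to convert from UTC+1).
Ben in UTC: 08:00-12:25, 13:05-14:35 (subtract 1h to convert from UTC+1).
Noa ∩ Idris: 08:05-13:25.
Noa ∩ Idris ∩ Uma: 08:05-13:25.
Noa ∩ Idris ∩ Uma ∩ Yosef: 08:20-13:25.
Noa ∩ Idris ∩ Uma ∩ Yosef ∩ Wiremu: 09:25-13:25.
Noa ∩ Idris ∩ Uma ∩ Yosef ∩ Wiremu ∩ Ben: 09:25-12:25, 13:05-13:25.
The longest is 09:25-12:25 at 180 minutes.

180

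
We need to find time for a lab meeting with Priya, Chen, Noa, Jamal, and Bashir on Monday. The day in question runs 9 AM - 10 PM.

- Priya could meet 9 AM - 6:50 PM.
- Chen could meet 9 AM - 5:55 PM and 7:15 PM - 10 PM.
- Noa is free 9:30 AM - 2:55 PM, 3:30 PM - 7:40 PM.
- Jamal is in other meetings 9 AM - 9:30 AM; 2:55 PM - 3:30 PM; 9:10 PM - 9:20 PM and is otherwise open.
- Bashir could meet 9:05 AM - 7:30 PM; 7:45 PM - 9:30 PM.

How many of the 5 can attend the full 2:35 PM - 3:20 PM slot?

Priya free: 09:00-18:50.
Chen free: 09:00-17:55, 19:15-22:00.
Noa free: 09:30-14:55, 15:30-19:40.
Jamal free: 09:30-14:55, 15:30-21:10, 21:20-22:00 (invert busy blocks within the working day).
Bashir free: 09:05-19:30, 19:45-21:30.
Priya, Chen, and Bashir can make the full 14:35-15:20 slot — that's 3.

3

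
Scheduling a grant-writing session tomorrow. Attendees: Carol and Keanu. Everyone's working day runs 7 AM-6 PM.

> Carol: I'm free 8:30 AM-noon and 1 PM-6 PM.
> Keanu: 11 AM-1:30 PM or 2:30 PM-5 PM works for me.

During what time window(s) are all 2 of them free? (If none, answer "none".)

11:00-12:00, 13:00-13:30, 14:30-17:00

Carol ∩ Keanu: 11:00-12:00, 13:00-13:30, 14:30-17:00.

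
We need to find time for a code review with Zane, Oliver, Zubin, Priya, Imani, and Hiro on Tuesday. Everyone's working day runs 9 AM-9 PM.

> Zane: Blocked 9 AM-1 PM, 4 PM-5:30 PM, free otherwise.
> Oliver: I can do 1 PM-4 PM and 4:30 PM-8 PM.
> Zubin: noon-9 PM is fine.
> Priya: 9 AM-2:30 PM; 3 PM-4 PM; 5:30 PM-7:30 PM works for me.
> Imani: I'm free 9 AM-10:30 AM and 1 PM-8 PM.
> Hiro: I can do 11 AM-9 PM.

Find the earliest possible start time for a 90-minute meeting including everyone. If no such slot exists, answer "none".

Zane free: 13:00-16:00, 17:30-21:00 (invert busy blocks within the working day).
Oliver free: 13:00-16:00, 16:30-20:00.
Zubin free: 12:00-21:00.
Priya free: 09:00-14:30, 15:00-16:00, 17:30-19:30.
Imani free: 09:00-10:30, 13:00-20:00.
Hiro free: 11:00-21:00.
Zane ∩ Oliver: 13:00-16:00, 17:30-20:00.
Zane ∩ Oliver ∩ Zubin: 13:00-16:00, 17:30-20:00.
Zane ∩ Oliver ∩ Zubin ∩ Priya: 13:00-14:30, 15:00-16:00, 17:30-19:30.
Zane ∩ Oliver ∩ Zubin ∩ Priya ∩ Imani: 13:00-14:30, 15:00-16:00, 17:30-19:30.
Zane ∩ Oliver ∩ Zubin ∩ Priya ∩ Imani ∩ Hiro: 13:00-14:30, 15:00-16:00, 17:30-19:30.
Those are the intersection windows.
The first common window of at least 90 minutes is 13:00-14:30, so the earliest start is 13:00.

13:00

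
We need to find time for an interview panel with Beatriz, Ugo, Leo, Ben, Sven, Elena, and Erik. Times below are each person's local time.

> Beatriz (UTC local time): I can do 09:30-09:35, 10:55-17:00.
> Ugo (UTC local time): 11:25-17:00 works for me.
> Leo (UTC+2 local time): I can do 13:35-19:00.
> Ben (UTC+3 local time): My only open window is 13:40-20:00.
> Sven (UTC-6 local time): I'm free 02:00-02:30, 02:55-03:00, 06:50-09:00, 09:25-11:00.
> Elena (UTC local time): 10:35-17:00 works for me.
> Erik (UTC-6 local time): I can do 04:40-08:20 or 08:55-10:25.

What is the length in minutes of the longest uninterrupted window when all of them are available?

Beatriz in UTC: 09:30-09:35, 10:55-17:00.
Ugo in UTC: 11:25-17:00.
Leo in UTC: 11:35-17:00 (subtract 2h to convert from UTC+2).
Ben in UTC: 10:40-17:00 (subtract 3h to convert from UTC+3).
Sven in UTC: 08:00-08:30, 08:55-09:00, 12:50-15:00, 15:25-17:00 (add 6h to convert from UTC-6).
Elena in UTC: 10:35-17:00.
Erik in UTC: 10:40-14:20, 14:55-16:25 (add 6h to convert from UTC-6).
Beatriz ∩ Ugo: 11:25-17:00.
Beatriz ∩ Ugo ∩ Leo: 11:35-17:00.
Beatriz ∩ Ugo ∩ Leo ∩ Ben: 11:35-17:00.
Beatriz ∩ Ugo ∩ Leo ∩ Ben ∩ Sven: 12:50-15:00, 15:25-17:00.
Beatriz ∩ Ugo ∩ Leo ∩ Ben ∩ Sven ∩ Elena: 12:50-15:00, 15:25-17:00.
Beatriz ∩ Ugo ∩ Leo ∩ Ben ∩ Sven ∩ Elena ∩ Erik: 12:50-14:20, 14:55-15:00, 15:25-16:25.
The longest is 12:50-14:20 at 90 minutes.

90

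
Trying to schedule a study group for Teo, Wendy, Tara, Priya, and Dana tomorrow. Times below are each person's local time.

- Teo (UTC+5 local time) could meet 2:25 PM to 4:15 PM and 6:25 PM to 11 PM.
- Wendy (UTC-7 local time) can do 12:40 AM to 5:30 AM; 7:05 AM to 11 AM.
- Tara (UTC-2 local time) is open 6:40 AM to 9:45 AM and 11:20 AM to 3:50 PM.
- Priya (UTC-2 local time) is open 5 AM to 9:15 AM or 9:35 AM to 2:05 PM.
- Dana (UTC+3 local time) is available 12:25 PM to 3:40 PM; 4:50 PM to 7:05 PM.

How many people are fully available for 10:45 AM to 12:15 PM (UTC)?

Teo in UTC: 09:25-11:15, 13:25-18:00 (subtract 5h to convert from UTC+5).
Wendy in UTC: 07:40-12:30, 14:05-18:00 (add 7h to convert from UTC-7).
Tara in UTC: 08:40-11:45, 13:20-17:50 (add 2h to convert from UTC-2).
Priya in UTC: 07:00-11:15, 11:35-16:05 (add 2h to convert from UTC-2).
Dana in UTC: 09:25-12:40, 13:50-16:05 (subtract 3h to convert from UTC+3).
Wendy and Dana can make the full 10:45-12:15 slot — that's 2.

2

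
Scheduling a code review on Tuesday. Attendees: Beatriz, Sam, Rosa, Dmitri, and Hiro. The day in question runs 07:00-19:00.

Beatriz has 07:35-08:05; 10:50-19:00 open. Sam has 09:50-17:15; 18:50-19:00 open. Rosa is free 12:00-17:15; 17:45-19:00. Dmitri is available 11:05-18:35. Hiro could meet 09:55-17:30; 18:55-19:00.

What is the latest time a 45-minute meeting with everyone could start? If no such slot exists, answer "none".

16:30

Beatriz ∩ Sam: 10:50-17:15, 18:50-19:00.
Beatriz ∩ Sam ∩ Rosa: 12:00-17:15, 18:50-19:00.
Beatriz ∩ Sam ∩ Rosa ∩ Dmitri: 12:00-17:15.
Beatriz ∩ Sam ∩ Rosa ∩ Dmitri ∩ Hiro: 12:00-17:15.
Those are the intersection windows.
The last common window of at least 45 minutes is 12:00-17:15; a 45-minute meeting can start as late as 16:30 and still end by 17:15.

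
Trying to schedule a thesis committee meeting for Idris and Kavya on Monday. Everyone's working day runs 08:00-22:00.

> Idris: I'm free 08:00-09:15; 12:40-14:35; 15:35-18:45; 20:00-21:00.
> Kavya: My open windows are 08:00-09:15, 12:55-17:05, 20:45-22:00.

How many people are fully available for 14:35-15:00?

1

Kavya can make the full 14:35-15:00 slot — that's 1.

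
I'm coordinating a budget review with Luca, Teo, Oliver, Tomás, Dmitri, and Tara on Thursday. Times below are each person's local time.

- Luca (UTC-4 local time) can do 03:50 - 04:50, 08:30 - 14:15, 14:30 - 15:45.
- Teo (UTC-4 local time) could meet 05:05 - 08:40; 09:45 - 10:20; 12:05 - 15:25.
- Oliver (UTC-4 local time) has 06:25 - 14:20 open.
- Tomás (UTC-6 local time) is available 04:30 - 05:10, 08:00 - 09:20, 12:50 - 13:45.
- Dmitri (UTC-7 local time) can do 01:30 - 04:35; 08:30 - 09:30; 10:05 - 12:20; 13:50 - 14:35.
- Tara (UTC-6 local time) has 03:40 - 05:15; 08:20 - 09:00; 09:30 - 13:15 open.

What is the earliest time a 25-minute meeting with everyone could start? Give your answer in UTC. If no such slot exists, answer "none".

Luca in UTC: 07:50-08:50, 12:30-18:15, 18:30-19:45 (add 4h to convert from UTC-4).
Teo in UTC: 09:05-12:40, 13:45-14:20, 16:05-19:25 (add 4h to convert from UTC-4).
Oliver in UTC: 10:25-18:20 (add 4h to convert from UTC-4).
Tomás in UTC: 10:30-11:10, 14:00-15:20, 18:50-19:45 (add 6h to convert from UTC-6).
Dmitri in UTC: 08:30-11:35, 15:30-16:30, 17:05-19:20, 20:50-21:35 (add 7h to convert from UTC-7).
Tara in UTC: 09:40-11:15, 14:20-15:00, 15:30-19:15 (add 6h to convert from UTC-6).
Luca ∩ Teo: 12:30-12:40, 13:45-14:20, 16:05-18:15, 18:30-19:25.
Luca ∩ Teo ∩ Oliver: 12:30-12:40, 13:45-14:20, 16:05-18:15.
Luca ∩ Teo ∩ Oliver ∩ Tomás: 14:00-14:20.
Luca ∩ Teo ∩ Oliver ∩ Tomás ∩ Dmitri: ∅.
Luca ∩ Teo ∩ Oliver ∩ Tomás ∩ Dmitri ∩ Tara: ∅.
There is no time when everyone is free.
No common window is at least 25 minutes long.

none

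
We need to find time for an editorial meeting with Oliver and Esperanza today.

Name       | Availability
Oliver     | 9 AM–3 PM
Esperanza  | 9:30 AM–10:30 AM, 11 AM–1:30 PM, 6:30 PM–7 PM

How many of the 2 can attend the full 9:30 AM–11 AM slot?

1

Oliver can make the full 09:30-11:00 slot — that's 1.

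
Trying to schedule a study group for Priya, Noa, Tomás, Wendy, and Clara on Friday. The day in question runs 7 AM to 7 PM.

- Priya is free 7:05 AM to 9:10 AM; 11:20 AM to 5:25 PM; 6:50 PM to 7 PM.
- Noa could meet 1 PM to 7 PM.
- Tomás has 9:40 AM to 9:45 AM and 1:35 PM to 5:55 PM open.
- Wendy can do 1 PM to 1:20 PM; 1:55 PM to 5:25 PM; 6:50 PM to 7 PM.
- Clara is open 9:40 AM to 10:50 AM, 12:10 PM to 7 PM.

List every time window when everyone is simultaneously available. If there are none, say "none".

13:55-17:25

Priya ∩ Noa: 13:00-17:25, 18:50-19:00.
Priya ∩ Noa ∩ Tomás: 13:35-17:25.
Priya ∩ Noa ∩ Tomás ∩ Wendy: 13:55-17:25.
Priya ∩ Noa ∩ Tomás ∩ Wendy ∩ Clara: 13:55-17:25.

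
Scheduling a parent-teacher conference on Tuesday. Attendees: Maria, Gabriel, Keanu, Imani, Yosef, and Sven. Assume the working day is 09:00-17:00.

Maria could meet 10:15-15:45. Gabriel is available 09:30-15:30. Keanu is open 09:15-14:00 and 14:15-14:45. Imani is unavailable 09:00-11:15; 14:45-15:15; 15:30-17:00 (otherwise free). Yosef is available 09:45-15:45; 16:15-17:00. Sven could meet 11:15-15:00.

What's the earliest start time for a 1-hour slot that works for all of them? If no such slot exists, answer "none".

Maria free: 10:15-15:45.
Gabriel free: 09:30-15:30.
Keanu free: 09:15-14:00, 14:15-14:45.
Imani free: 11:15-14:45, 15:15-15:30 (invert busy blocks within the working day).
Yosef free: 09:45-15:45, 16:15-17:00.
Sven free: 11:15-15:00.
Maria ∩ Gabriel: 10:15-15:30.
Maria ∩ Gabriel ∩ Keanu: 10:15-14:00, 14:15-14:45.
Maria ∩ Gabriel ∩ Keanu ∩ Imani: 11:15-14:00, 14:15-14:45.
Maria ∩ Gabriel ∩ Keanu ∩ Imani ∩ Yosef: 11:15-14:00, 14:15-14:45.
Maria ∩ Gabriel ∩ Keanu ∩ Imani ∩ Yosef ∩ Sven: 11:15-14:00, 14:15-14:45.
So the common availability across everyone is 11:15-14:00, 14:15-14:45.
The first common window of at least 60 minutes is 11:15-14:00, so the earliest start is 11:15.

11:15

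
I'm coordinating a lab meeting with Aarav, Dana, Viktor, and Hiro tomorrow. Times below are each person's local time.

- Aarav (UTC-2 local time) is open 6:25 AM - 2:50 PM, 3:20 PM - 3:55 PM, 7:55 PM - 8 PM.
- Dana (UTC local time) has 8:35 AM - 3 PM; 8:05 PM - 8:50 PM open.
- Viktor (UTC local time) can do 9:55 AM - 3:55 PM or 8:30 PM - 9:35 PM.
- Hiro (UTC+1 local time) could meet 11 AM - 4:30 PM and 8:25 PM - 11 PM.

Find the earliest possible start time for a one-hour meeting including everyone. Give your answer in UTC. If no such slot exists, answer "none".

Aarav in UTC: 08:25-16:50, 17:20-17:55, 21:55-22:00 (add 2h to convert from UTC-2).
Dana in UTC: 08:35-15:00, 20:05-20:50.
Viktor in UTC: 09:55-15:55, 20:30-21:35.
Hiro in UTC: 10:00-15:30, 19:25-22:00 (subtract 1h to convert from UTC+1).
Aarav ∩ Dana: 08:35-15:00.
Aarav ∩ Dana ∩ Viktor: 09:55-15:00.
Aarav ∩ Dana ∩ Viktor ∩ Hiro: 10:00-15:00.
The first common window of at least 60 minutes is 10:00-15:00, so the earliest start is 10:00.

10:00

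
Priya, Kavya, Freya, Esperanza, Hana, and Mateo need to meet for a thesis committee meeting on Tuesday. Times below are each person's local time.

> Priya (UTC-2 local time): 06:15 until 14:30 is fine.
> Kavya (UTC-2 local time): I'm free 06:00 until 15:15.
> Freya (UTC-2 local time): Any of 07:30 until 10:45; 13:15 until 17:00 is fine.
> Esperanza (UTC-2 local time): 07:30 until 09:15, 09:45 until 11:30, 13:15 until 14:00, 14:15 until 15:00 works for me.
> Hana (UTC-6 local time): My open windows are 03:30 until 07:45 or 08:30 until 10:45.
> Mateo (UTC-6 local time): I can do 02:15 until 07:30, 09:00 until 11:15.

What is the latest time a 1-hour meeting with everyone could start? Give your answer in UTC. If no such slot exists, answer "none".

11:45

Priya in UTC: 08:15-16:30 (add 2h to convert from UTC-2).
Kavya in UTC: 08:00-17:15 (add 2h to convert from UTC-2).
Freya in UTC: 09:30-12:45, 15:15-19:00 (add 2h to convert from UTC-2).
Esperanza in UTC: 09:30-11:15, 11:45-13:30, 15:15-16:00, 16:15-17:00 (add 2h to convert from UTC-2).
Hana in UTC: 09:30-13:45, 14:30-16:45 (add 6h to convert from UTC-6).
Mateo in UTC: 08:15-13:30, 15:00-17:15 (add 6h to convert from UTC-6).
Priya ∩ Kavya: 08:15-16:30.
Priya ∩ Kavya ∩ Freya: 09:30-12:45, 15:15-16:30.
Priya ∩ Kavya ∩ Freya ∩ Esperanza: 09:30-11:15, 11:45-12:45, 15:15-16:00, 16:15-16:30.
Priya ∩ Kavya ∩ Freya ∩ Esperanza ∩ Hana: 09:30-11:15, 11:45-12:45, 15:15-16:00, 16:15-16:30.
Priya ∩ Kavya ∩ Freya ∩ Esperanza ∩ Hana ∩ Mateo: 09:30-11:15, 11:45-12:45, 15:15-16:00, 16:15-16:30.
The last common window of at least 60 minutes is 11:45-12:45; a 60-minute meeting can start as late as 11:45 and still end by 12:45.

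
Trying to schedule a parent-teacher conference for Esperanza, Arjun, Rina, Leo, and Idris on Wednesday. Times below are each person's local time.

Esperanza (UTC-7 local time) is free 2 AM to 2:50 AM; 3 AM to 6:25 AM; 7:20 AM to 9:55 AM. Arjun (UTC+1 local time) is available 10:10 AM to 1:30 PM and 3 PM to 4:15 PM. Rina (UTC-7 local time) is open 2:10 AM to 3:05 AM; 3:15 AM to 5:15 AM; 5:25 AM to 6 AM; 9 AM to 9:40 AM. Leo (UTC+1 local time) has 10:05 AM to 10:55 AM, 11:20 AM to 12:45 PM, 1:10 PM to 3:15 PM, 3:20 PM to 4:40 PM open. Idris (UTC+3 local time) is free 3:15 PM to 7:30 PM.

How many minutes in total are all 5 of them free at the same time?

Esperanza in UTC: 09:00-09:50, 10:00-13:25, 14:20-16:55 (add 7h to convert from UTC-7).
Arjun in UTC: 09:10-12:30, 14:00-15:15 (subtract 1h to convert from UTC+1).
Rina in UTC: 09:10-10:05, 10:15-12:15, 12:25-13:00, 16:00-16:40 (add 7h to convert from UTC-7).
Leo in UTC: 09:05-09:55, 10:20-11:45, 12:10-14:15, 14:20-15:40 (subtract 1h to convert from UTC+1).
Idris in UTC: 12:15-16:30 (subtract 3h to convert from UTC+3).
Esperanza ∩ Arjun: 09:10-09:50, 10:00-12:30, 14:20-15:15.
Esperanza ∩ Arjun ∩ Rina: 09:10-09:50, 10:00-10:05, 10:15-12:15, 12:25-12:30.
Esperanza ∩ Arjun ∩ Rina ∩ Leo: 09:10-09:50, 10:20-11:45, 12:10-12:15, 12:25-12:30.
Esperanza ∩ Arjun ∩ Rina ∩ Leo ∩ Idris: 12:25-12:30.
That's a single block of 5 minutes.

5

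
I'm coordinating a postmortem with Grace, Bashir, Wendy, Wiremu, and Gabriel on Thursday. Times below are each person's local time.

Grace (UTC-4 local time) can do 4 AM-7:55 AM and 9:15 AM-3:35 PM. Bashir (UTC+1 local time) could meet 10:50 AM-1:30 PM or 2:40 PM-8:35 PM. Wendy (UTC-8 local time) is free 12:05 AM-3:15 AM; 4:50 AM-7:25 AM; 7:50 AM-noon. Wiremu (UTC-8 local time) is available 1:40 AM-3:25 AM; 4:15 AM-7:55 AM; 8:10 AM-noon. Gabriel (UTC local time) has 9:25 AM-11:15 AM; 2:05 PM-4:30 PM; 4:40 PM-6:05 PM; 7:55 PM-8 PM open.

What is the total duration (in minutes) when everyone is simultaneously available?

275

Grace in UTC: 08:00-11:55, 13:15-19:35 (add 4h to convert from UTC-4).
Bashir in UTC: 09:50-12:30, 13:40-19:35 (subtract 1h to convert from UTC+1).
Wendy in UTC: 08:05-11:15, 12:50-15:25, 15:50-20:00 (add 8h to convert from UTC-8).
Wiremu in UTC: 09:40-11:25, 12:15-15:55, 16:10-20:00 (add 8h to convert from UTC-8).
Gabriel in UTC: 09:25-11:15, 14:05-16:30, 16:40-18:05, 19:55-20:00.
Grace ∩ Bashir: 09:50-11:55, 13:40-19:35.
Grace ∩ Bashir ∩ Wendy: 09:50-11:15, 13:40-15:25, 15:50-19:35.
Grace ∩ Bashir ∩ Wendy ∩ Wiremu: 09:50-11:15, 13:40-15:25, 15:50-15:55, 16:10-19:35.
Grace ∩ Bashir ∩ Wendy ∩ Wiremu ∩ Gabriel: 09:50-11:15, 14:05-15:25, 15:50-15:55, 16:10-16:30, 16:40-18:05.
Summing the common windows: 85 + 80 + 5 + 20 + 85 = 275 minutes.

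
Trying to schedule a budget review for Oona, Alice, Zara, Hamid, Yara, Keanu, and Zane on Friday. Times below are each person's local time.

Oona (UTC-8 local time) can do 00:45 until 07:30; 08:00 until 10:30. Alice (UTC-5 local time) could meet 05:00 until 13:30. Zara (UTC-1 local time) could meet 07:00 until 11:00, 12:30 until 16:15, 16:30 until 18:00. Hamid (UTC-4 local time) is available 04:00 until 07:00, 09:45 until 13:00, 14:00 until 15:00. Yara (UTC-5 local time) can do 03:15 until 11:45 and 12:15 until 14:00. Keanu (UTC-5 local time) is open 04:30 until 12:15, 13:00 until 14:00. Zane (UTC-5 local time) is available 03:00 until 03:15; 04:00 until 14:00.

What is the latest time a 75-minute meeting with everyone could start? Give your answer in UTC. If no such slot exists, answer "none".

Oona in UTC: 08:45-15:30, 16:00-18:30 (add 8h to convert from UTC-8).
Alice in UTC: 10:00-18:30 (add 5h to convert from UTC-5).
Zara in UTC: 08:00-12:00, 13:30-17:15, 17:30-19:00 (add 1h to convert from UTC-1).
Hamid in UTC: 08:00-11:00, 13:45-17:00, 18:00-19:00 (add 4h to convert from UTC-4).
Yara in UTC: 08:15-16:45, 17:15-19:00 (add 5h to convert from UTC-5).
Keanu in UTC: 09:30-17:15, 18:00-19:00 (add 5h to convert from UTC-5).
Zane in UTC: 08:00-08:15, 09:00-19:00 (add 5h to convert from UTC-5).
Oona ∩ Alice: 10:00-15:30, 16:00-18:30.
Oona ∩ Alice ∩ Zara: 10:00-12:00, 13:30-15:30, 16:00-17:15, 17:30-18:30.
Oona ∩ Alice ∩ Zara ∩ Hamid: 10:00-11:00, 13:45-15:30, 16:00-17:00, 18:00-18:30.
Oona ∩ Alice ∩ Zara ∩ Hamid ∩ Yara: 10:00-11:00, 13:45-15:30, 16:00-16:45, 18:00-18:30.
Oona ∩ Alice ∩ Zara ∩ Hamid ∩ Yara ∩ Keanu: 10:00-11:00, 13:45-15:30, 16:00-16:45, 18:00-18:30.
Oona ∩ Alice ∩ Zara ∩ Hamid ∩ Yara ∩ Keanu ∩ Zane: 10:00-11:00, 13:45-15:30, 16:00-16:45, 18:00-18:30.
The last common window of at least 75 minutes is 13:45-15:30; a 75-minute meeting can start as late as 14:15 and still end by 15:30.

14:15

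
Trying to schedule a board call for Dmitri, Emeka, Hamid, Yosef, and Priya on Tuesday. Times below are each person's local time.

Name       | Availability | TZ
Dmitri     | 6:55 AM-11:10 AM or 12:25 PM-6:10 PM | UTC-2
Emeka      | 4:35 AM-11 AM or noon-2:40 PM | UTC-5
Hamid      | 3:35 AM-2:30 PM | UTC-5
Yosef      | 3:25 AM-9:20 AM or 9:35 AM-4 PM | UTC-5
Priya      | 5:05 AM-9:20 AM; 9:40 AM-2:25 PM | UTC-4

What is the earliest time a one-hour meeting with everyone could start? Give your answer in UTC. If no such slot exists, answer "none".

Dmitri in UTC: 08:55-13:10, 14:25-20:10 (add 2h to convert from UTC-2).
Emeka in UTC: 09:35-16:00, 17:00-19:40 (add 5h to convert from UTC-5).
Hamid in UTC: 08:35-19:30 (add 5h to convert from UTC-5).
Yosef in UTC: 08:25-14:20, 14:35-21:00 (add 5h to convert from UTC-5).
Priya in UTC: 09:05-13:20, 13:40-18:25 (add 4h to convert from UTC-4).
Dmitri ∩ Emeka: 09:35-13:10, 14:25-16:00, 17:00-19:40.
Dmitri ∩ Emeka ∩ Hamid: 09:35-13:10, 14:25-16:00, 17:00-19:30.
Dmitri ∩ Emeka ∩ Hamid ∩ Yosef: 09:35-13:10, 14:35-16:00, 17:00-19:30.
Dmitri ∩ Emeka ∩ Hamid ∩ Yosef ∩ Priya: 09:35-13:10, 14:35-16:00, 17:00-18:25.
The first common window of at least 60 minutes is 09:35-13:10, so the earliest start is 09:35.

09:35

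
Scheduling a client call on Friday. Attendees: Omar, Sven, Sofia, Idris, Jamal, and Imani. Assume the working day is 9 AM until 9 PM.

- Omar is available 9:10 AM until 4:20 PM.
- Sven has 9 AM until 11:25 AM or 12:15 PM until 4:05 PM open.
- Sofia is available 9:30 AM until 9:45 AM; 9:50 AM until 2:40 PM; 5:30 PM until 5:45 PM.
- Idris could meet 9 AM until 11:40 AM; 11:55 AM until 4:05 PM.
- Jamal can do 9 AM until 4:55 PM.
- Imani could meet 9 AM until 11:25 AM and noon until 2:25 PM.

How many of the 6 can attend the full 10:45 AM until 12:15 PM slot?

3

Omar, Sofia, and Jamal can make the full 10:45-12:15 slot — that's 3.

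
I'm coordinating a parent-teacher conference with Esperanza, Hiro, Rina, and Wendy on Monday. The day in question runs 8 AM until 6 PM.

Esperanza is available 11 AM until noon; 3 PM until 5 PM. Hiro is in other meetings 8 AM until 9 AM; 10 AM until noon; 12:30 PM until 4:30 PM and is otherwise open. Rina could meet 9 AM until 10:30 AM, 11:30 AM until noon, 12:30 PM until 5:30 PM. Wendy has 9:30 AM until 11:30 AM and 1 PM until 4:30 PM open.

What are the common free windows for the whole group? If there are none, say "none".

Esperanza free: 11:00-12:00, 15:00-17:00.
Hiro free: 09:00-10:00, 12:00-12:30, 16:30-18:00 (invert busy blocks within the working day).
Rina free: 09:00-10:30, 11:30-12:00, 12:30-17:30.
Wendy free: 09:30-11:30, 13:00-16:30.
Esperanza ∩ Hiro: 16:30-17:00.
Esperanza ∩ Hiro ∩ Rina: 16:30-17:00.
Esperanza ∩ Hiro ∩ Rina ∩ Wendy: ∅.
There is no time when everyone is free.

none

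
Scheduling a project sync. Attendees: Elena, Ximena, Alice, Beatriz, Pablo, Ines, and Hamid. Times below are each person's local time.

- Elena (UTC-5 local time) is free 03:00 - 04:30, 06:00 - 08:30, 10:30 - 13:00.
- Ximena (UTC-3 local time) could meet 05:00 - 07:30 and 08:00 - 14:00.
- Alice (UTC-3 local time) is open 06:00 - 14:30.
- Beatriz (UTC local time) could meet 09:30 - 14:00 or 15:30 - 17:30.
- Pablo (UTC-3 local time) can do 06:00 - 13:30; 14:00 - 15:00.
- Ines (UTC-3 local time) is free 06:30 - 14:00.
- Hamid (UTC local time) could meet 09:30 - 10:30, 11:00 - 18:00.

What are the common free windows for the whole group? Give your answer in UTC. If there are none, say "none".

Elena in UTC: 08:00-09:30, 11:00-13:30, 15:30-18:00 (add 5h to convert from UTC-5).
Ximena in UTC: 08:00-10:30, 11:00-17:00 (add 3h to convert from UTC-3).
Alice in UTC: 09:00-17:30 (add 3h to convert from UTC-3).
Beatriz in UTC: 09:30-14:00, 15:30-17:30.
Pablo in UTC: 09:00-16:30, 17:00-18:00 (add 3h to convert from UTC-3).
Ines in UTC: 09:30-17:00 (add 3h to convert from UTC-3).
Hamid in UTC: 09:30-10:30, 11:00-18:00.
Elena ∩ Ximena: 08:00-09:30, 11:00-13:30, 15:30-17:00.
Elena ∩ Ximena ∩ Alice: 09:00-09:30, 11:00-13:30, 15:30-17:00.
Elena ∩ Ximena ∩ Alice ∩ Beatriz: 11:00-13:30, 15:30-17:00.
Elena ∩ Ximena ∩ Alice ∩ Beatriz ∩ Pablo: 11:00-13:30, 15:30-16:30.
Elena ∩ Ximena ∩ Alice ∩ Beatriz ∩ Pablo ∩ Ines: 11:00-13:30, 15:30-16:30.
Elena ∩ Ximena ∩ Alice ∩ Beatriz ∩ Pablo ∩ Ines ∩ Hamid: 11:00-13:30, 15:30-16:30.

11:00-13:30, 15:30-16:30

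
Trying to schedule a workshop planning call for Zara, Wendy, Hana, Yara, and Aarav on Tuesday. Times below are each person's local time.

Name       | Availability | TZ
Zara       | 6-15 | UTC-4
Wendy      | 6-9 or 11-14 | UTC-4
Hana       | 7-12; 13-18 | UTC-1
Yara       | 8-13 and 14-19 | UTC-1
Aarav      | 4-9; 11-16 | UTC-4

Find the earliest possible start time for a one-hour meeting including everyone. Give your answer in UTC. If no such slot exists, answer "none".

Zara in UTC: 10:00-19:00 (add 4h to convert from UTC-4).
Wendy in UTC: 10:00-13:00, 15:00-18:00 (add 4h to convert from UTC-4).
Hana in UTC: 08:00-13:00, 14:00-19:00 (add 1h to convert from UTC-1).
Yara in UTC: 09:00-14:00, 15:00-20:00 (add 1h to convert from UTC-1).
Aarav in UTC: 08:00-13:00, 15:00-20:00 (add 4h to convert from UTC-4).
Zara ∩ Wendy: 10:00-13:00, 15:00-18:00.
Zara ∩ Wendy ∩ Hana: 10:00-13:00, 15:00-18:00.
Zara ∩ Wendy ∩ Hana ∩ Yara: 10:00-13:00, 15:00-18:00.
Zara ∩ Wendy ∩ Hana ∩ Yara ∩ Aarav: 10:00-13:00, 15:00-18:00.
So the common availability across everyone is 10:00-13:00, 15:00-18:00.
The first common window of at least 60 minutes is 10:00-13:00, so the earliest start is 10:00.

10:00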